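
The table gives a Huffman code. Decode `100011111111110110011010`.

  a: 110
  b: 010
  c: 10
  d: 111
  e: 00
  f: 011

Read left to right; each codeword is recognised as soon as it completes (prefix code):
  10→c | 00→e | 111→d | 111→d | 111→d | 10→c | 110→a | 011→f | 010→b
Decoded message: cedddcafb

cedddcafb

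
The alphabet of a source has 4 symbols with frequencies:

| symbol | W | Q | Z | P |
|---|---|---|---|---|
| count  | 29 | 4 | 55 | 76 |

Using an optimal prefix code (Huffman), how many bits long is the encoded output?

285

Build the Huffman tree bottom-up:
Q(4) + W(29) → 33
33 + Z(55) → 88
P(76) + 88 → 164
Total encoded bits = sum of merged weights = 33 + 88 + 164 = 285.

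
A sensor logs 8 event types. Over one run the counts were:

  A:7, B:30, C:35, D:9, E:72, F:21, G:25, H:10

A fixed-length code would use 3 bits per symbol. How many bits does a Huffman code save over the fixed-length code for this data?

Fixed-length: 3 bits × 209 symbols = 627 bits.
Huffman merges:
merge A(7) and D(9): 16
merge H(10) and 16: 26
merge F(21) and G(25): 46
merge 26 and B(30): 56
merge C(35) and 46: 81
merge 56 and E(72): 128
merge 81 and 128: 209
Huffman total = 16 + 26 + 46 + 56 + 81 + 128 + 209 = 562 bits.
Saving = 627 − 562 = 65 bits.

65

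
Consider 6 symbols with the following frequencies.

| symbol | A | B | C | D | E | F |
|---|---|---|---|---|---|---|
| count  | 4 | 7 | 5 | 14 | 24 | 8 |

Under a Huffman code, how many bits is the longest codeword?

Merge the two lowest-weight nodes at each step:
A(4) + C(5) → 9
B(7) + F(8) → 15
9 + D(14) → 23
15 + 23 → 38
E(24) + 38 → 62
The rarest symbols sit at the bottom; the longest codeword is 4 bits.

4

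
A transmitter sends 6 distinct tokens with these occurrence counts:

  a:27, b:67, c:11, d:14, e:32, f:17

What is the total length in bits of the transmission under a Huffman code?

Greedily combine the two least-frequent nodes:
c(11) + d(14) → 25
f(17) + 25 → 42
a(27) + e(32) → 59
42 + 59 → 101
b(67) + 101 → 168
Each symbol's bit-cost is frequency × depth; summing gives 395 bits (equivalently 25 + 42 + 59 + 101 + 168).

395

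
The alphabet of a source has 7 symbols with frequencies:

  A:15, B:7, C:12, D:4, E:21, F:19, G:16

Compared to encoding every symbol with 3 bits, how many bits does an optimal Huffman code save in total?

Fixed-length: 3 bits × 94 symbols = 282 bits.
Huffman merges:
combine D(4), B(7) → 11
combine 11, C(12) → 23
combine A(15), G(16) → 31
combine F(19), E(21) → 40
combine 23, 31 → 54
combine 40, 54 → 94
Huffman total = 11 + 23 + 31 + 40 + 54 + 94 = 253 bits.
Saving = 282 − 253 = 29 bits.

29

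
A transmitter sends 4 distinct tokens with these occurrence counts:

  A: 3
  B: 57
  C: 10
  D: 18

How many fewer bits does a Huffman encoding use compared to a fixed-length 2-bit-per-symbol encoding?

44

Fixed-length: 2 bits × 88 symbols = 176 bits.
Huffman merges:
merge A(3) and C(10): 13
merge 13 and D(18): 31
merge 31 and B(57): 88
Huffman total = 13 + 31 + 88 = 132 bits.
Saving = 176 − 132 = 44 bits.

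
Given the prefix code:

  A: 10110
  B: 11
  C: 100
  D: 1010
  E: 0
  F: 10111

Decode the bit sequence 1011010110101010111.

AADF

Read left to right; each codeword is recognised as soon as it completes (prefix code):
  10110→A | 10110→A | 1010→D | 10111→F
Decoded message: AADF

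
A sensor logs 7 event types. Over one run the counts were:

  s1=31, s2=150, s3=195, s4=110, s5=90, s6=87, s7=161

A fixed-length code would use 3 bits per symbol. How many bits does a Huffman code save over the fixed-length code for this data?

Fixed-length: 3 bits × 824 symbols = 2472 bits.
Huffman merges:
combine s1(31), s6(87) → 118
combine s5(90), s4(110) → 200
combine 118, s2(150) → 268
combine s7(161), s3(195) → 356
combine 200, 268 → 468
combine 356, 468 → 824
Huffman total = 118 + 200 + 268 + 356 + 468 + 824 = 2234 bits.
Saving = 2472 − 2234 = 238 bits.

238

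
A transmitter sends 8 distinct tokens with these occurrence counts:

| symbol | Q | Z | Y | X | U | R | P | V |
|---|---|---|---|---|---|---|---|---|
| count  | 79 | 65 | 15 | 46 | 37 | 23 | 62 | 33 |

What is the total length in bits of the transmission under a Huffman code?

Build the Huffman tree bottom-up:
combine Y(15), R(23) → 38
combine V(33), U(37) → 70
combine 38, X(46) → 84
combine P(62), Z(65) → 127
combine 70, Q(79) → 149
combine 84, 127 → 211
combine 149, 211 → 360
Each symbol's bit-cost is frequency × depth; summing gives 1039 bits (equivalently 38 + 70 + 84 + 127 + 149 + 211 + 360).

1039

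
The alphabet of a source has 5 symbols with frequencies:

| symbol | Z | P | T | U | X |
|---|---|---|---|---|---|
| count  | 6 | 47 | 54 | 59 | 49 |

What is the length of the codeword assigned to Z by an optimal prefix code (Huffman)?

3

Huffman merges, smallest pair first:
merge Z(6) and P(47): 53
merge X(49) and 53: 102
merge T(54) and U(59): 113
merge 102 and 113: 215
The subtree containing Z is merged 3 times, so code length = 3.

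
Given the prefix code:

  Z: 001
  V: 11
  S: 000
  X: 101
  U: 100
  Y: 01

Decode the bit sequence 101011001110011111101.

XYUVUVVVY

Read left to right; each codeword is recognised as soon as it completes (prefix code):
  101→X | 01→Y | 100→U | 11→V | 100→U | 11→V | 11→V | 11→V | 01→Y
Decoded message: XYUVUVVVY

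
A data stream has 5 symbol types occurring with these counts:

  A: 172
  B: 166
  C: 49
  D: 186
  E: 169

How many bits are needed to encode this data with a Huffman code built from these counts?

1699

Merge the two smallest weights repeatedly:
C(49) + B(166) → 215
E(169) + A(172) → 341
D(186) + 215 → 401
341 + 401 → 742
Total encoded bits = sum of merged weights = 215 + 341 + 401 + 742 = 1699.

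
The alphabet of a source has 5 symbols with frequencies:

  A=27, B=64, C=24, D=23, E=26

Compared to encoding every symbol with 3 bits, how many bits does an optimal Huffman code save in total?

Fixed-length: 3 bits × 164 symbols = 492 bits.
Huffman merges:
merge D(23) and C(24): 47
merge E(26) and A(27): 53
merge 47 and 53: 100
merge B(64) and 100: 164
Huffman total = 47 + 53 + 100 + 164 = 364 bits.
Saving = 492 − 364 = 128 bits.

128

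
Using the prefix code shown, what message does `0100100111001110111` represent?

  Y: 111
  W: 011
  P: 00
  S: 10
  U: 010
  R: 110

Read left to right; each codeword is recognised as soon as it completes (prefix code):
  010→U | 010→U | 011→W | 10→S | 011→W | 10→S | 111→Y
Decoded message: UUWSWSY

UUWSWSY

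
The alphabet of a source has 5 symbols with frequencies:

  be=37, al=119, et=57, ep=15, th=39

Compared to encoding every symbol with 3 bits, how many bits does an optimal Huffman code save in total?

243

Fixed-length: 3 bits × 267 symbols = 801 bits.
Huffman merges:
combine ep(15), be(37) → 52
combine th(39), 52 → 91
combine et(57), 91 → 148
combine al(119), 148 → 267
Huffman total = 52 + 91 + 148 + 267 = 558 bits.
Saving = 801 − 558 = 243 bits.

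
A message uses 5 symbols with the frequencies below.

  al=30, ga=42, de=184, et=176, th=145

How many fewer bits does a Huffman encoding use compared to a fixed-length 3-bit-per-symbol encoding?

505

Fixed-length: 3 bits × 577 symbols = 1731 bits.
Huffman merges:
al(30) + ga(42) → 72
72 + th(145) → 217
et(176) + de(184) → 360
217 + 360 → 577
Huffman total = 72 + 217 + 360 + 577 = 1226 bits.
Saving = 1731 − 1226 = 505 bits.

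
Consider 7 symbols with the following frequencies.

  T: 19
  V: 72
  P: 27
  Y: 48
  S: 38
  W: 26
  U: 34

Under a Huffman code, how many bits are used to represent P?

3

Huffman merges, smallest pair first:
T(19) + W(26) → 45
P(27) + U(34) → 61
S(38) + 45 → 83
Y(48) + 61 → 109
V(72) + 83 → 155
109 + 155 → 264
P sits 3 levels below the root, so its codeword is 3 bits.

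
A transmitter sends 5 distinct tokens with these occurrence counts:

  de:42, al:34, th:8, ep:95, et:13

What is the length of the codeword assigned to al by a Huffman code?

3

Huffman merges, smallest pair first:
merge th(8) and et(13): 21
merge 21 and al(34): 55
merge de(42) and 55: 97
merge ep(95) and 97: 192
The subtree containing al is merged 3 times, so code length = 3.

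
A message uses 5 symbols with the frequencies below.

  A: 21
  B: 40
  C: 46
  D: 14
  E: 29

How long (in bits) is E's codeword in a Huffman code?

2

Repeatedly merge the two smallest:
D(14) + A(21) → 35
E(29) + 35 → 64
B(40) + C(46) → 86
64 + 86 → 150
E sits 2 levels below the root, so its codeword is 2 bits.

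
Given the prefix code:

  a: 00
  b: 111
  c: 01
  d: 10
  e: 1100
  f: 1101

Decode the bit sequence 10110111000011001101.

Read left to right; each codeword is recognised as soon as it completes (prefix code):
  10→d | 1101→f | 1100→e | 00→a | 1100→e | 1101→f
Decoded message: dfeaef

dfeaef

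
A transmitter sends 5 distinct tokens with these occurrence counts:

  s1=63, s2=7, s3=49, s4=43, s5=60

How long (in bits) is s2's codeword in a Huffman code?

3

Repeatedly merge the two smallest:
s2(7) + s4(43) → 50
s3(49) + 50 → 99
s5(60) + s1(63) → 123
99 + 123 → 222
s2's leaf is at depth 3, giving a 3-bit codeword.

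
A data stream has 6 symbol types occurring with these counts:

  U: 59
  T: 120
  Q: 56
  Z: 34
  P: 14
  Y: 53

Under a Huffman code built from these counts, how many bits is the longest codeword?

Merge the two lowest-weight nodes at each step:
combine P(14), Z(34) → 48
combine 48, Y(53) → 101
combine Q(56), U(59) → 115
combine 101, 115 → 216
combine T(120), 216 → 336
Maximum depth reached is 4.

4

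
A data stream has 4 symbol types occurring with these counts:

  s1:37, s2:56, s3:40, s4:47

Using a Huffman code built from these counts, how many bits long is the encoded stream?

Build the Huffman tree bottom-up:
s1(37) + s3(40) → 77
s4(47) + s2(56) → 103
77 + 103 → 180
The encoded length is the sum of every internal node's weight: 77 + 103 + 180 = 360 bits.

360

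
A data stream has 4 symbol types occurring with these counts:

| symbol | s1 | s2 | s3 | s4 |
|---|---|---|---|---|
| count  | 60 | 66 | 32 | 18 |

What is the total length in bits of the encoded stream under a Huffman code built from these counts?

336

Merge the two smallest weights repeatedly:
s4(18) + s3(32) → 50
50 + s1(60) → 110
s2(66) + 110 → 176
The encoded length is the sum of every internal node's weight: 50 + 110 + 176 = 336 bits.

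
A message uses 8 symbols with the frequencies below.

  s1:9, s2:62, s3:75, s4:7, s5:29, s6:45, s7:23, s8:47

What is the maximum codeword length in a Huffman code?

Merge the two lowest-weight nodes at each step:
combine s4(7), s1(9) → 16
combine 16, s7(23) → 39
combine s5(29), 39 → 68
combine s6(45), s8(47) → 92
combine s2(62), 68 → 130
combine s3(75), 92 → 167
combine 130, 167 → 297
Maximum depth reached is 5.

5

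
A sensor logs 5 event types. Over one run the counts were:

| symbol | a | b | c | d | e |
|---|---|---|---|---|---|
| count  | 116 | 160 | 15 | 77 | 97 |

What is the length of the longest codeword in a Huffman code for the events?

Merge the two lowest-weight nodes at each step:
merge c(15) and d(77): 92
merge 92 and e(97): 189
merge a(116) and b(160): 276
merge 189 and 276: 465
The rarest symbols sit at the bottom; the longest codeword is 3 bits.

3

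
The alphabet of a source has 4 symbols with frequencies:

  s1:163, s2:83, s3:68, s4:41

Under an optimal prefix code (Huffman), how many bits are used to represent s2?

2

Huffman merges, smallest pair first:
s4(41) + s3(68) → 109
s2(83) + 109 → 192
s1(163) + 192 → 355
s2 sits 2 levels below the root, so its codeword is 2 bits.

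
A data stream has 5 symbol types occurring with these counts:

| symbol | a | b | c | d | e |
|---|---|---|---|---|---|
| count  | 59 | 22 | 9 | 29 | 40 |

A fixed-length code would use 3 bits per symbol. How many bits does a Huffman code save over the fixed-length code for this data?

Fixed-length: 3 bits × 159 symbols = 477 bits.
Huffman merges:
combine c(9), b(22) → 31
combine d(29), 31 → 60
combine e(40), a(59) → 99
combine 60, 99 → 159
Huffman total = 31 + 60 + 99 + 159 = 349 bits.
Saving = 477 − 349 = 128 bits.

128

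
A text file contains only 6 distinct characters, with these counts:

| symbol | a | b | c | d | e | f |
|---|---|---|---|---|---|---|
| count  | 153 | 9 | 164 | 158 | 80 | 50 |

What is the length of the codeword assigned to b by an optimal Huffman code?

4

Huffman merges, smallest pair first:
merge b(9) and f(50): 59
merge 59 and e(80): 139
merge 139 and a(153): 292
merge d(158) and c(164): 322
merge 292 and 322: 614
b sits 4 levels below the root, so its codeword is 4 bits.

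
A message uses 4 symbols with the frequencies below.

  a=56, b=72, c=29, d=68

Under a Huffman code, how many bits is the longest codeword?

2

Merge the two lowest-weight nodes at each step:
combine c(29), a(56) → 85
combine d(68), b(72) → 140
combine 85, 140 → 225
The first pair merged (c, a) ends up deepest, at depth 2.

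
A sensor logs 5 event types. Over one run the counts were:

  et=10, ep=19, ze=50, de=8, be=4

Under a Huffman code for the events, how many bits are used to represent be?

Huffman merges, smallest pair first:
be(4) + de(8) → 12
et(10) + 12 → 22
ep(19) + 22 → 41
41 + ze(50) → 91
be's leaf is at depth 4, giving a 4-bit codeword.

4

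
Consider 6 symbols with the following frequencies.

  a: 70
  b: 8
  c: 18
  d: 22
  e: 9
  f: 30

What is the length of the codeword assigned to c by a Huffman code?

3

Build the tree from the bottom:
merge b(8) and e(9): 17
merge 17 and c(18): 35
merge d(22) and f(30): 52
merge 35 and 52: 87
merge a(70) and 87: 157
c sits 3 levels below the root, so its codeword is 3 bits.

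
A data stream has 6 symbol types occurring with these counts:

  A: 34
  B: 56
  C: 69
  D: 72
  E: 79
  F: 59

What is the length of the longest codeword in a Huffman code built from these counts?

Merge the two lowest-weight nodes at each step:
merge A(34) and B(56): 90
merge F(59) and C(69): 128
merge D(72) and E(79): 151
merge 90 and 128: 218
merge 151 and 218: 369
The rarest symbols sit at the bottom; the longest codeword is 3 bits.

3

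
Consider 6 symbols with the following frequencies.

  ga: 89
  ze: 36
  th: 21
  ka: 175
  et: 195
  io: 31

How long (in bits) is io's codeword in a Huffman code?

5

Build the tree from the bottom:
combine th(21), io(31) → 52
combine ze(36), 52 → 88
combine 88, ga(89) → 177
combine ka(175), 177 → 352
combine et(195), 352 → 547
io's leaf is at depth 5, giving a 5-bit codeword.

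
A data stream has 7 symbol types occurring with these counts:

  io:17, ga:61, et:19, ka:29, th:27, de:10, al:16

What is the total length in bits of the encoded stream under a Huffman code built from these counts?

Build the Huffman tree bottom-up:
combine de(10), al(16) → 26
combine io(17), et(19) → 36
combine 26, th(27) → 53
combine ka(29), 36 → 65
combine 53, ga(61) → 114
combine 65, 114 → 179
Total encoded bits = sum of merged weights = 26 + 36 + 53 + 65 + 114 + 179 = 473.

473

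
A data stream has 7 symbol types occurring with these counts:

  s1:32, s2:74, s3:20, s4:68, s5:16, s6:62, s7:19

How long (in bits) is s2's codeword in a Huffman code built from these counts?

Build the tree from the bottom:
combine s5(16), s7(19) → 35
combine s3(20), s1(32) → 52
combine 35, 52 → 87
combine s6(62), s4(68) → 130
combine s2(74), 87 → 161
combine 130, 161 → 291
s2's leaf is at depth 2, giving a 2-bit codeword.

2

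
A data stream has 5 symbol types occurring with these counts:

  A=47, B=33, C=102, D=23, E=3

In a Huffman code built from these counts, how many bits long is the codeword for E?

Build the tree from the bottom:
merge E(3) and D(23): 26
merge 26 and B(33): 59
merge A(47) and 59: 106
merge C(102) and 106: 208
E sits 4 levels below the root, so its codeword is 4 bits.

4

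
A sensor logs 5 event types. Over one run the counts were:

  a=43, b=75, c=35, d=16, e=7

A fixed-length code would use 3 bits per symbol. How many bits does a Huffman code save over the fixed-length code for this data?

Fixed-length: 3 bits × 176 symbols = 528 bits.
Huffman merges:
merge e(7) and d(16): 23
merge 23 and c(35): 58
merge a(43) and 58: 101
merge b(75) and 101: 176
Huffman total = 23 + 58 + 101 + 176 = 358 bits.
Saving = 528 − 358 = 170 bits.

170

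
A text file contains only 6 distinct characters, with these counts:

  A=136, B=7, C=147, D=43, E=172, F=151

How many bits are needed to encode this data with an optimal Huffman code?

Greedily combine the two least-frequent nodes:
merge B(7) and D(43): 50
merge 50 and A(136): 186
merge C(147) and F(151): 298
merge E(172) and 186: 358
merge 298 and 358: 656
The encoded length is the sum of every internal node's weight: 50 + 186 + 298 + 358 + 656 = 1548 bits.

1548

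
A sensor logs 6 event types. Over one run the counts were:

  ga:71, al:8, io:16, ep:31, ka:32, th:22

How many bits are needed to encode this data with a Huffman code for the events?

Merge the two smallest weights repeatedly:
combine al(8), io(16) → 24
combine th(22), 24 → 46
combine ep(31), ka(32) → 63
combine 46, 63 → 109
combine ga(71), 109 → 180
The encoded length is the sum of every internal node's weight: 24 + 46 + 63 + 109 + 180 = 422 bits.

422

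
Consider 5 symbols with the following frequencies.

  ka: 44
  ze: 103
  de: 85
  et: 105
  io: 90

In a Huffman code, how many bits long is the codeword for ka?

Repeatedly merge the two smallest:
combine ka(44), de(85) → 129
combine io(90), ze(103) → 193
combine et(105), 129 → 234
combine 193, 234 → 427
ka's leaf is at depth 3, giving a 3-bit codeword.

3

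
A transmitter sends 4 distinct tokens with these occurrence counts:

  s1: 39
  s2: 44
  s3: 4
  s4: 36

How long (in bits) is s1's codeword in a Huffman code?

Repeatedly merge the two smallest:
merge s3(4) and s4(36): 40
merge s1(39) and 40: 79
merge s2(44) and 79: 123
The subtree containing s1 is merged 2 times, so code length = 2.

2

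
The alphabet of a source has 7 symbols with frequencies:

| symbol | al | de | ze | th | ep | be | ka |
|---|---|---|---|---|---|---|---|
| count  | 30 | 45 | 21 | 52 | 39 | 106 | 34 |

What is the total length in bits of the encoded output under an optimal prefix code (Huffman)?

874

Greedily combine the two least-frequent nodes:
merge ze(21) and al(30): 51
merge ka(34) and ep(39): 73
merge de(45) and 51: 96
merge th(52) and 73: 125
merge 96 and be(106): 202
merge 125 and 202: 327
Each symbol's bit-cost is frequency × depth; summing gives 874 bits (equivalently 51 + 73 + 96 + 125 + 202 + 327).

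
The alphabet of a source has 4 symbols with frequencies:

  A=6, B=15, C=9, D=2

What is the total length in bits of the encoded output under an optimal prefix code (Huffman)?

57

Build the Huffman tree bottom-up:
combine D(2), A(6) → 8
combine 8, C(9) → 17
combine B(15), 17 → 32
Total encoded bits = sum of merged weights = 8 + 17 + 32 = 57.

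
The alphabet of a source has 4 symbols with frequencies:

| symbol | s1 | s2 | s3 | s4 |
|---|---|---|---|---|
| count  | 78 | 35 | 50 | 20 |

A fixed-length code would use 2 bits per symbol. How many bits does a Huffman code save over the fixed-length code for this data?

Fixed-length: 2 bits × 183 symbols = 366 bits.
Huffman merges:
s4(20) + s2(35) → 55
s3(50) + 55 → 105
s1(78) + 105 → 183
Huffman total = 55 + 105 + 183 = 343 bits.
Saving = 366 − 343 = 23 bits.

23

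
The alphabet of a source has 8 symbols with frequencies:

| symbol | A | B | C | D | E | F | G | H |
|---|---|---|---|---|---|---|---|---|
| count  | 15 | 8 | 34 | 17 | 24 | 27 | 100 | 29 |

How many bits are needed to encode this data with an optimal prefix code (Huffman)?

Merge the two smallest weights repeatedly:
B(8) + A(15) → 23
D(17) + 23 → 40
E(24) + F(27) → 51
H(29) + C(34) → 63
40 + 51 → 91
63 + 91 → 154
G(100) + 154 → 254
Each symbol's bit-cost is frequency × depth; summing gives 676 bits (equivalently 23 + 40 + 51 + 63 + 91 + 154 + 254).

676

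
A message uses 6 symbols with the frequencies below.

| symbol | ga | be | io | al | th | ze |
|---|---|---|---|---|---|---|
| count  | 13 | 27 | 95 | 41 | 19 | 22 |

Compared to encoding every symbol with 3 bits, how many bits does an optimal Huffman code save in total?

158

Fixed-length: 3 bits × 217 symbols = 651 bits.
Huffman merges:
ga(13) + th(19) → 32
ze(22) + be(27) → 49
32 + al(41) → 73
49 + 73 → 122
io(95) + 122 → 217
Huffman total = 32 + 49 + 73 + 122 + 217 = 493 bits.
Saving = 651 − 493 = 158 bits.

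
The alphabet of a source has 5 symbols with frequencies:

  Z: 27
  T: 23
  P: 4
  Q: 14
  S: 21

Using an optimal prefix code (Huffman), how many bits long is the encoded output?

196

Merge the two smallest weights repeatedly:
combine P(4), Q(14) → 18
combine 18, S(21) → 39
combine T(23), Z(27) → 50
combine 39, 50 → 89
Total encoded bits = sum of merged weights = 18 + 39 + 50 + 89 = 196.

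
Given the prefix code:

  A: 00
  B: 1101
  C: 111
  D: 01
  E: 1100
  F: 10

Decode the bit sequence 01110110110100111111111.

Read left to right; each codeword is recognised as soon as it completes (prefix code):
  01→D | 1101→B | 10→F | 1101→B | 00→A | 111→C | 111→C | 111→C
Decoded message: DBFBACCC

DBFBACCC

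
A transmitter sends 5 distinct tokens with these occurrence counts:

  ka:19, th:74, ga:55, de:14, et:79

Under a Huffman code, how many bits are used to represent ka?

Huffman merges, smallest pair first:
merge de(14) and ka(19): 33
merge 33 and ga(55): 88
merge th(74) and et(79): 153
merge 88 and 153: 241
ka's leaf is at depth 3, giving a 3-bit codeword.

3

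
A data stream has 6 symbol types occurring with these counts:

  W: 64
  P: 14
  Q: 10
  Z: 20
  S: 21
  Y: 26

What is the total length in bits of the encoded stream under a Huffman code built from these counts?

361

Greedily combine the two least-frequent nodes:
merge Q(10) and P(14): 24
merge Z(20) and S(21): 41
merge 24 and Y(26): 50
merge 41 and 50: 91
merge W(64) and 91: 155
The encoded length is the sum of every internal node's weight: 24 + 41 + 50 + 91 + 155 = 361 bits.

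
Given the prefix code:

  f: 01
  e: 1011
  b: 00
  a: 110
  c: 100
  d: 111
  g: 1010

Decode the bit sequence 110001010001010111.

Read left to right; each codeword is recognised as soon as it completes (prefix code):
  110→a | 00→b | 1010→g | 00→b | 1010→g | 111→d
Decoded message: abgbgd

abgbgd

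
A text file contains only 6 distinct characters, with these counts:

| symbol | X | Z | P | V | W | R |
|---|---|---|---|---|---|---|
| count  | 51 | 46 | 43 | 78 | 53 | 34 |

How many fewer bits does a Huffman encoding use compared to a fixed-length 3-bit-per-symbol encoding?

131

Fixed-length: 3 bits × 305 symbols = 915 bits.
Huffman merges:
R(34) + P(43) → 77
Z(46) + X(51) → 97
W(53) + 77 → 130
V(78) + 97 → 175
130 + 175 → 305
Huffman total = 77 + 97 + 130 + 175 + 305 = 784 bits.
Saving = 915 − 784 = 131 bits.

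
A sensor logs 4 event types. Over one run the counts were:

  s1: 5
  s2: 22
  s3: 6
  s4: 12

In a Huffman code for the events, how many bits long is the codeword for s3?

Huffman merges, smallest pair first:
combine s1(5), s3(6) → 11
combine 11, s4(12) → 23
combine s2(22), 23 → 45
The subtree containing s3 is merged 3 times, so code length = 3.

3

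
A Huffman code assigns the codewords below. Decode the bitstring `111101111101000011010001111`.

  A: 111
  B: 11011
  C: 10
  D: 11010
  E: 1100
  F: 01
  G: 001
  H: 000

ACADHDGA

Read left to right; each codeword is recognised as soon as it completes (prefix code):
  111→A | 10→C | 111→A | 11010→D | 000→H | 11010→D | 001→G | 111→A
Decoded message: ACADHDGA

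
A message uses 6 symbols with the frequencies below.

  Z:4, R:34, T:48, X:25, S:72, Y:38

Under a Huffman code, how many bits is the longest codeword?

4

Merge the two lowest-weight nodes at each step:
combine Z(4), X(25) → 29
combine 29, R(34) → 63
combine Y(38), T(48) → 86
combine 63, S(72) → 135
combine 86, 135 → 221
The rarest symbols sit at the bottom; the longest codeword is 4 bits.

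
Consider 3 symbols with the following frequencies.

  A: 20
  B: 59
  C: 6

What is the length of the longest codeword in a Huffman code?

Merge the two lowest-weight nodes at each step:
merge C(6) and A(20): 26
merge 26 and B(59): 85
The first pair merged (C, A) ends up deepest, at depth 2.

2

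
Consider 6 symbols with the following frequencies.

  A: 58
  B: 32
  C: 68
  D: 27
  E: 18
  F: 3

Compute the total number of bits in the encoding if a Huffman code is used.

481

Merge the two smallest weights repeatedly:
merge F(3) and E(18): 21
merge 21 and D(27): 48
merge B(32) and 48: 80
merge A(58) and C(68): 126
merge 80 and 126: 206
Each symbol's bit-cost is frequency × depth; summing gives 481 bits (equivalently 21 + 48 + 80 + 126 + 206).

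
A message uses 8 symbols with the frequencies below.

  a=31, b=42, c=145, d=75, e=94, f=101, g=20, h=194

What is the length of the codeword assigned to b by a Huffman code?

4

Repeatedly merge the two smallest:
g(20) + a(31) → 51
b(42) + 51 → 93
d(75) + 93 → 168
e(94) + f(101) → 195
c(145) + 168 → 313
h(194) + 195 → 389
313 + 389 → 702
b sits 4 levels below the root, so its codeword is 4 bits.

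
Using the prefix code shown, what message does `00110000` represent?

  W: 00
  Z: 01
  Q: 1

WQQWW

Read left to right; each codeword is recognised as soon as it completes (prefix code):
  00→W | 1→Q | 1→Q | 00→W | 00→W
Decoded message: WQQWW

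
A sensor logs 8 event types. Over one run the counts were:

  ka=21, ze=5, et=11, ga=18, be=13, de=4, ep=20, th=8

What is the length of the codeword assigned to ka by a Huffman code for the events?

Repeatedly merge the two smallest:
de(4) + ze(5) → 9
th(8) + 9 → 17
et(11) + be(13) → 24
17 + ga(18) → 35
ep(20) + ka(21) → 41
24 + 35 → 59
41 + 59 → 100
The subtree containing ka is merged 2 times, so code length = 2.

2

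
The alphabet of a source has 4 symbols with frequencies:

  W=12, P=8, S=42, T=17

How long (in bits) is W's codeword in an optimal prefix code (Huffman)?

3

Repeatedly merge the two smallest:
P(8) + W(12) → 20
T(17) + 20 → 37
37 + S(42) → 79
W sits 3 levels below the root, so its codeword is 3 bits.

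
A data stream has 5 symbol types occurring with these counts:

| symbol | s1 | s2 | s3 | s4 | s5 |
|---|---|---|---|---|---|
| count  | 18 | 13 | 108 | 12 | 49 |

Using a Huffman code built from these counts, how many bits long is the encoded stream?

Merge the two smallest weights repeatedly:
combine s4(12), s2(13) → 25
combine s1(18), 25 → 43
combine 43, s5(49) → 92
combine 92, s3(108) → 200
Each symbol's bit-cost is frequency × depth; summing gives 360 bits (equivalently 25 + 43 + 92 + 200).

360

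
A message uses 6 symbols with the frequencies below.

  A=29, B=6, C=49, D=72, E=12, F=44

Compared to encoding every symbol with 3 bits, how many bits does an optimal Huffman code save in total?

147

Fixed-length: 3 bits × 212 symbols = 636 bits.
Huffman merges:
B(6) + E(12) → 18
18 + A(29) → 47
F(44) + 47 → 91
C(49) + D(72) → 121
91 + 121 → 212
Huffman total = 18 + 47 + 91 + 121 + 212 = 489 bits.
Saving = 636 − 489 = 147 bits.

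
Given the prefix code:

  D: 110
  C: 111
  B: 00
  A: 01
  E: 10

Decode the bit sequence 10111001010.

ECBEE

Read left to right; each codeword is recognised as soon as it completes (prefix code):
  10→E | 111→C | 00→B | 10→E | 10→E
Decoded message: ECBEE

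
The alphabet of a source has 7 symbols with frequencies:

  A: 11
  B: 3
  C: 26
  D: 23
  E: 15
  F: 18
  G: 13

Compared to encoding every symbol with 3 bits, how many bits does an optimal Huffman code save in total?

35

Fixed-length: 3 bits × 109 symbols = 327 bits.
Huffman merges:
combine B(3), A(11) → 14
combine G(13), 14 → 27
combine E(15), F(18) → 33
combine D(23), C(26) → 49
combine 27, 33 → 60
combine 49, 60 → 109
Huffman total = 14 + 27 + 33 + 49 + 60 + 109 = 292 bits.
Saving = 327 − 292 = 35 bits.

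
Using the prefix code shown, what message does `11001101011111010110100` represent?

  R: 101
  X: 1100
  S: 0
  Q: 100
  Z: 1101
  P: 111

XZSPZSZSS

Read left to right; each codeword is recognised as soon as it completes (prefix code):
  1100→X | 1101→Z | 0→S | 111→P | 1101→Z | 0→S | 1101→Z | 0→S | 0→S
Decoded message: XZSPZSZSS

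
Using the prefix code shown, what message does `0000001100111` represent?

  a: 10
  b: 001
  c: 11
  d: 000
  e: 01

Read left to right; each codeword is recognised as soon as it completes (prefix code):
  000→d | 000→d | 11→c | 001→b | 11→c
Decoded message: ddcbc

ddcbc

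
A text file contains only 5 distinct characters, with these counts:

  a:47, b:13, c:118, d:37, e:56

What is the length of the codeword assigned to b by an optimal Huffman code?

4

Huffman merges, smallest pair first:
combine b(13), d(37) → 50
combine a(47), 50 → 97
combine e(56), 97 → 153
combine c(118), 153 → 271
The subtree containing b is merged 4 times, so code length = 4.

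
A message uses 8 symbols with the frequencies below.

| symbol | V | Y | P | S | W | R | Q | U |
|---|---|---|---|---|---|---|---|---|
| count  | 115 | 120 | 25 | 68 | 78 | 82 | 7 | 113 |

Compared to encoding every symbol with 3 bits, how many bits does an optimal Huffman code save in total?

103

Fixed-length: 3 bits × 608 symbols = 1824 bits.
Huffman merges:
merge Q(7) and P(25): 32
merge 32 and S(68): 100
merge W(78) and R(82): 160
merge 100 and U(113): 213
merge V(115) and Y(120): 235
merge 160 and 213: 373
merge 235 and 373: 608
Huffman total = 32 + 100 + 160 + 213 + 235 + 373 + 608 = 1721 bits.
Saving = 1824 − 1721 = 103 bits.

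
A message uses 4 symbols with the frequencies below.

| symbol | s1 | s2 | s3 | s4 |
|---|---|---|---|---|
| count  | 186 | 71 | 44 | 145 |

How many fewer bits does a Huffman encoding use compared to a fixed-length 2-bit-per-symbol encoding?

Fixed-length: 2 bits × 446 symbols = 892 bits.
Huffman merges:
combine s3(44), s2(71) → 115
combine 115, s4(145) → 260
combine s1(186), 260 → 446
Huffman total = 115 + 260 + 446 = 821 bits.
Saving = 892 − 821 = 71 bits.

71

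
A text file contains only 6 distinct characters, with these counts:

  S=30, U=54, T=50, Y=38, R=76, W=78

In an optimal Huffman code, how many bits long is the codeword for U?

3

Repeatedly merge the two smallest:
merge S(30) and Y(38): 68
merge T(50) and U(54): 104
merge 68 and R(76): 144
merge W(78) and 104: 182
merge 144 and 182: 326
The subtree containing U is merged 3 times, so code length = 3.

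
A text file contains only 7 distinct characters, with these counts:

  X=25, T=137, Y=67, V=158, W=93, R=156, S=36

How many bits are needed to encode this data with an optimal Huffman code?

1754

Build the Huffman tree bottom-up:
merge X(25) and S(36): 61
merge 61 and Y(67): 128
merge W(93) and 128: 221
merge T(137) and R(156): 293
merge V(158) and 221: 379
merge 293 and 379: 672
Each symbol's bit-cost is frequency × depth; summing gives 1754 bits (equivalently 61 + 128 + 221 + 293 + 379 + 672).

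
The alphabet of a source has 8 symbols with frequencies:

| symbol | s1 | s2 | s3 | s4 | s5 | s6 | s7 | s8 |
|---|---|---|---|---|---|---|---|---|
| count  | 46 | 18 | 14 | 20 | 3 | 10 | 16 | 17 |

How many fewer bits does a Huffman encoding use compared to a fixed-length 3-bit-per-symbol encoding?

Fixed-length: 3 bits × 144 symbols = 432 bits.
Huffman merges:
s5(3) + s6(10) → 13
13 + s3(14) → 27
s7(16) + s8(17) → 33
s2(18) + s4(20) → 38
27 + 33 → 60
38 + s1(46) → 84
60 + 84 → 144
Huffman total = 13 + 27 + 33 + 38 + 60 + 84 + 144 = 399 bits.
Saving = 432 − 399 = 33 bits.

33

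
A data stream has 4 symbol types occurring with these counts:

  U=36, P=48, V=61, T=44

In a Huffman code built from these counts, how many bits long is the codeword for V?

Repeatedly merge the two smallest:
U(36) + T(44) → 80
P(48) + V(61) → 109
80 + 109 → 189
The subtree containing V is merged 2 times, so code length = 2.

2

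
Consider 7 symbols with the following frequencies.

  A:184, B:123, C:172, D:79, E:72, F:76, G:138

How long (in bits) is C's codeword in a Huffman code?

2

Build the tree from the bottom:
E(72) + F(76) → 148
D(79) + B(123) → 202
G(138) + 148 → 286
C(172) + A(184) → 356
202 + 286 → 488
356 + 488 → 844
C sits 2 levels below the root, so its codeword is 2 bits.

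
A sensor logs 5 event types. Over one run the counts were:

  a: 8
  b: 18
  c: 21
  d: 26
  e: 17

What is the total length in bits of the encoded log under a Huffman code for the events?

205

Greedily combine the two least-frequent nodes:
combine a(8), e(17) → 25
combine b(18), c(21) → 39
combine 25, d(26) → 51
combine 39, 51 → 90
Total encoded bits = sum of merged weights = 25 + 39 + 51 + 90 = 205.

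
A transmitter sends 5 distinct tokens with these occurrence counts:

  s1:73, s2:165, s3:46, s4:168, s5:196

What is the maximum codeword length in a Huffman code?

3

Merge the two lowest-weight nodes at each step:
s3(46) + s1(73) → 119
119 + s2(165) → 284
s4(168) + s5(196) → 364
284 + 364 → 648
The rarest symbols sit at the bottom; the longest codeword is 3 bits.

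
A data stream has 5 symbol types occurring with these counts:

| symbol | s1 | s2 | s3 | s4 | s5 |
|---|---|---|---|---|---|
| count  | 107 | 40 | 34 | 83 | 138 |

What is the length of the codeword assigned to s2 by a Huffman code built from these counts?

Huffman merges, smallest pair first:
merge s3(34) and s2(40): 74
merge 74 and s4(83): 157
merge s1(107) and s5(138): 245
merge 157 and 245: 402
s2's leaf is at depth 3, giving a 3-bit codeword.

3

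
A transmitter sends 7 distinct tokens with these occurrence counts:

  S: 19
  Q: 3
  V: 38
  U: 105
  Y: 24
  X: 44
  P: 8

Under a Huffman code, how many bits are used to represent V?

Build the tree from the bottom:
Q(3) + P(8) → 11
11 + S(19) → 30
Y(24) + 30 → 54
V(38) + X(44) → 82
54 + 82 → 136
U(105) + 136 → 241
The subtree containing V is merged 3 times, so code length = 3.

3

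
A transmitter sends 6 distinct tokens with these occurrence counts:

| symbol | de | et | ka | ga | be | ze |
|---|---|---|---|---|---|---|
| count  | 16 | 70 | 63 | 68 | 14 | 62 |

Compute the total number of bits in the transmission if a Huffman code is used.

708

Greedily combine the two least-frequent nodes:
combine be(14), de(16) → 30
combine 30, ze(62) → 92
combine ka(63), ga(68) → 131
combine et(70), 92 → 162
combine 131, 162 → 293
Total encoded bits = sum of merged weights = 30 + 92 + 131 + 162 + 293 = 708.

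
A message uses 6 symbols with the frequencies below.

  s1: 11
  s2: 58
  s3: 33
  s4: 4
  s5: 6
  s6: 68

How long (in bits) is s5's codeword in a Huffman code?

5

Build the tree from the bottom:
merge s4(4) and s5(6): 10
merge 10 and s1(11): 21
merge 21 and s3(33): 54
merge 54 and s2(58): 112
merge s6(68) and 112: 180
s5's leaf is at depth 5, giving a 5-bit codeword.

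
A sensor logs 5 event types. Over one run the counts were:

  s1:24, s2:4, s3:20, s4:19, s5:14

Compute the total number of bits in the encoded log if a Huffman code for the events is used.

Build the Huffman tree bottom-up:
combine s2(4), s5(14) → 18
combine 18, s4(19) → 37
combine s3(20), s1(24) → 44
combine 37, 44 → 81
Each symbol's bit-cost is frequency × depth; summing gives 180 bits (equivalently 18 + 37 + 44 + 81).

180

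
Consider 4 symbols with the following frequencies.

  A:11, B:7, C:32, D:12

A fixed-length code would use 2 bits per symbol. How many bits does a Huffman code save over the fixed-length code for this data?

14

Fixed-length: 2 bits × 62 symbols = 124 bits.
Huffman merges:
merge B(7) and A(11): 18
merge D(12) and 18: 30
merge 30 and C(32): 62
Huffman total = 18 + 30 + 62 = 110 bits.
Saving = 124 − 110 = 14 bits.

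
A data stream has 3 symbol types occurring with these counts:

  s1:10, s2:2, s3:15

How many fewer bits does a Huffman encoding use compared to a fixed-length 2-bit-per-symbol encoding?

15

Fixed-length: 2 bits × 27 symbols = 54 bits.
Huffman merges:
s2(2) + s1(10) → 12
12 + s3(15) → 27
Huffman total = 12 + 27 = 39 bits.
Saving = 54 − 39 = 15 bits.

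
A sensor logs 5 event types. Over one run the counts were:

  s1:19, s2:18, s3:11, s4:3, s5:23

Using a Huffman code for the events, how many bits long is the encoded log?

Merge the two smallest weights repeatedly:
merge s4(3) and s3(11): 14
merge 14 and s2(18): 32
merge s1(19) and s5(23): 42
merge 32 and 42: 74
The encoded length is the sum of every internal node's weight: 14 + 32 + 42 + 74 = 162 bits.

162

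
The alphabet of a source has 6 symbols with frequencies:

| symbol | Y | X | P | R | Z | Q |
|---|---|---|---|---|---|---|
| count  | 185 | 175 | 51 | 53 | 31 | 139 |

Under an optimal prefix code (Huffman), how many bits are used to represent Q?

Build the tree from the bottom:
combine Z(31), P(51) → 82
combine R(53), 82 → 135
combine 135, Q(139) → 274
combine X(175), Y(185) → 360
combine 274, 360 → 634
The subtree containing Q is merged 2 times, so code length = 2.

2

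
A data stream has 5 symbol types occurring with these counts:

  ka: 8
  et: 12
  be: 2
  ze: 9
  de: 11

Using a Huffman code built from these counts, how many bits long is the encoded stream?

94

Build the Huffman tree bottom-up:
merge be(2) and ka(8): 10
merge ze(9) and 10: 19
merge de(11) and et(12): 23
merge 19 and 23: 42
Each symbol's bit-cost is frequency × depth; summing gives 94 bits (equivalently 10 + 19 + 23 + 42).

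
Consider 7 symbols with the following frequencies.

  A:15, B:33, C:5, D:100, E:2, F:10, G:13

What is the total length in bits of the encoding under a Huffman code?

Greedily combine the two least-frequent nodes:
E(2) + C(5) → 7
7 + F(10) → 17
G(13) + A(15) → 28
17 + 28 → 45
B(33) + 45 → 78
78 + D(100) → 178
Each symbol's bit-cost is frequency × depth; summing gives 353 bits (equivalently 7 + 17 + 28 + 45 + 78 + 178).

353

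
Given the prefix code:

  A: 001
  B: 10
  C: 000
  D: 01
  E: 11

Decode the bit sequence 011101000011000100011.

Read left to right; each codeword is recognised as soon as it completes (prefix code):
  01→D | 11→E | 01→D | 000→C | 01→D | 10→B | 001→A | 000→C | 11→E
Decoded message: DEDCDBACE

DEDCDBACE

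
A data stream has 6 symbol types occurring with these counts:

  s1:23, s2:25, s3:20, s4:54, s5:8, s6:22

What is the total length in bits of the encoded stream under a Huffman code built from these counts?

376

Greedily combine the two least-frequent nodes:
combine s5(8), s3(20) → 28
combine s6(22), s1(23) → 45
combine s2(25), 28 → 53
combine 45, 53 → 98
combine s4(54), 98 → 152
The encoded length is the sum of every internal node's weight: 28 + 45 + 53 + 98 + 152 = 376 bits.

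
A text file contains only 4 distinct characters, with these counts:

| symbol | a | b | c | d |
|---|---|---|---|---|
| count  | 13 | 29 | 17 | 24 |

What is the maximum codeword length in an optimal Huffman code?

2

Merge the two lowest-weight nodes at each step:
combine a(13), c(17) → 30
combine d(24), b(29) → 53
combine 30, 53 → 83
The first pair merged (a, c) ends up deepest, at depth 2.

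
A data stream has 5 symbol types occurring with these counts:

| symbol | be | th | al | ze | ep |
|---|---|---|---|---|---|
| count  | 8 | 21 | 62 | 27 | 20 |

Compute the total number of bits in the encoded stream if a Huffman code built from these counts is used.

290

Greedily combine the two least-frequent nodes:
be(8) + ep(20) → 28
th(21) + ze(27) → 48
28 + 48 → 76
al(62) + 76 → 138
The encoded length is the sum of every internal node's weight: 28 + 48 + 76 + 138 = 290 bits.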